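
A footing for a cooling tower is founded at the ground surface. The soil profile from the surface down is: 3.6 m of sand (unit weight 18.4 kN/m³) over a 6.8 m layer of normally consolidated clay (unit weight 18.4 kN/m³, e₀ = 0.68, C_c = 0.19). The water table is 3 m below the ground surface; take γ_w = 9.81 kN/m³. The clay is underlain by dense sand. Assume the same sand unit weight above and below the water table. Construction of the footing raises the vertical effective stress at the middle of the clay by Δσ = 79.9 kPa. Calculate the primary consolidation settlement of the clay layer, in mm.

S_c ≈ 213 mm

Mid-depth of clay below the ground surface: z = 3.6 + 6.8/2 = 7 m.
Total vertical stress at mid-clay: σ_v = 18.4×3.6 + 18.4×3.4 = 128.8 kPa.
Pore pressure: u = 9.81×(7 − 3) = 39.24 kPa.
Initial effective stress: σ'_0 = σ_v − u = 128.8 − 39.24 = 89.56 kPa.
Final effective stress: σ'_f = σ'_0 + Δσ = 89.56 + 79.9 = 169.46 kPa.
Normally consolidated clay, so the full stress increment lies on the virgin compression line:
S_c = C_c·H/(1+e₀)·log₁₀(σ'_f/σ'_0) = 0.19×6.8/(1+0.68)×log₁₀(169.46/89.56)
    = 0.76905 × 0.27695 = 0.213 m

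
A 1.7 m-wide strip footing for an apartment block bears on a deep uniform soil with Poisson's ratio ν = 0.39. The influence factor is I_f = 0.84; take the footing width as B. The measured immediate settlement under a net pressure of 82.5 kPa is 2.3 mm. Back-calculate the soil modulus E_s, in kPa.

S_e = q·B·(1−ν²)/E_s · I_f  ⇒  E_s = q·B·(1−ν²)·I_f / S_e.
E_s = 82.5 × 1.7 × 0.8479 × 0.84 / 0.0023 = 43430 kPa

E_s ≈ 43400 kPa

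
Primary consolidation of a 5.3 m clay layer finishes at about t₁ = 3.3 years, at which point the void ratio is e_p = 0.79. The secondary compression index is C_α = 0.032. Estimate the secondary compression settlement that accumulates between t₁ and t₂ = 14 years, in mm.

S_s ≈ 59.5 mm

Secondary compression: S_s = C_α·H/(1+e_p)·log₁₀(t₂/t₁)
S_s = 0.032×5.3/(1+0.79)×log₁₀(14/3.3)
    = 0.09475 × 0.6276 = 0.05947 m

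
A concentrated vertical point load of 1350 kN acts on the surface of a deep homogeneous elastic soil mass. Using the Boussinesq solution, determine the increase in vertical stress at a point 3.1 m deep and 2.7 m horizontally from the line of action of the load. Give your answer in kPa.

Boussinesq vertical stress below a point load on an elastic half-space:
Δσ_z = 3P/(2πz²) · [1 + (r/z)²]^(−5/2)
r/z = 2.7/3.1 = 0.87097; [1+(r/z)²]^(−5/2) = 0.24383.
Δσ_z = 3×1350/(2π×3.1²) × 0.24383 = 67.074 × 0.24383 = 16.35 kPa

Δσ_z ≈ 16.4 kPa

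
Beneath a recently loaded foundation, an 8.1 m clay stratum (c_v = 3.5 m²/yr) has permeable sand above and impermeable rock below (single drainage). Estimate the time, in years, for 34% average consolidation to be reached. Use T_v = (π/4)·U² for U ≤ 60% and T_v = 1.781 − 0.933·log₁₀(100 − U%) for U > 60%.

t ≈ 1.7 years

Drainage path length: H_d = H = 8.1 m (single drainage).
U ≤ 60%: T_v = (π/4)·U² = (π/4)×0.34² = 0.090792.
t = T_v·H_d²/c_v = 0.090792×8.1²/3.5 = 1.702 years.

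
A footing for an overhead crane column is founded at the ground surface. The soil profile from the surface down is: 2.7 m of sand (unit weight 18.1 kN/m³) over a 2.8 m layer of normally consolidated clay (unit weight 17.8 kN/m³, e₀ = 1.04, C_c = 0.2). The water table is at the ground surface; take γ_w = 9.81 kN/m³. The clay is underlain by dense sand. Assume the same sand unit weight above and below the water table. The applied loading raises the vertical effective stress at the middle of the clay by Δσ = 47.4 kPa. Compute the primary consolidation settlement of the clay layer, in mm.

Mid-depth of clay below the ground surface: z = 2.7 + 2.8/2 = 4.1 m.
Total vertical stress at mid-clay: σ_v = 18.1×2.7 + 17.8×1.4 = 73.79 kPa.
Pore pressure: u = 9.81×(4.1 − 0) = 40.221 kPa.
Initial effective stress: σ'_0 = σ_v − u = 73.79 − 40.221 = 33.569 kPa.
Final effective stress: σ'_f = σ'_0 + Δσ = 33.569 + 47.4 = 80.969 kPa.
Normally consolidated clay, so the full stress increment lies on the virgin compression line:
S_c = C_c·H/(1+e₀)·log₁₀(σ'_f/σ'_0) = 0.2×2.8/(1+1.04)×log₁₀(80.969/33.569)
    = 0.27451 × 0.38238 = 0.105 m

S_c ≈ 105 mm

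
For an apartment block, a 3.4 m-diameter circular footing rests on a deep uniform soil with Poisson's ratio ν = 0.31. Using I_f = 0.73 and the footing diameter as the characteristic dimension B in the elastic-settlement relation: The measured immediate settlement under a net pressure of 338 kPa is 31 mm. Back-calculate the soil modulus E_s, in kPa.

E_s ≈ 24500 kPa

S_e = q·B·(1−ν²)/E_s · I_f  ⇒  E_s = q·B·(1−ν²)·I_f / S_e.
E_s = 338 × 3.4 × 0.9039 × 0.73 / 0.031 = 24460 kPa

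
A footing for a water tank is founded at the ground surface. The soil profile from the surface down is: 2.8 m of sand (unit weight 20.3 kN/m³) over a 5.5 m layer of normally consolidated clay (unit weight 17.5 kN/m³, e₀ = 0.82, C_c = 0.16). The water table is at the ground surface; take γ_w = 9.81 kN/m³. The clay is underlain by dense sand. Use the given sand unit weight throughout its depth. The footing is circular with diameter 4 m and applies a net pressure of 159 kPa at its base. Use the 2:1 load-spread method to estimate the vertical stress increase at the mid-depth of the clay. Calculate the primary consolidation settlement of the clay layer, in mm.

Mid-depth of clay below the ground surface: z = 2.8 + 5.5/2 = 5.55 m.
Total vertical stress at mid-clay: σ_v = 20.3×2.8 + 17.5×2.75 = 104.97 kPa.
Pore pressure: u = 9.81×(5.55 − 0) = 54.446 kPa.
Initial effective stress: σ'_0 = σ_v − u = 104.97 − 54.446 = 50.524 kPa.
Stress increase at mid-clay by the 2:1 spreading method:
Δσ ≈ qD²/(D+z)² = 159×4²/(4+5.55)² = 27.894 kPa
Final effective stress: σ'_f = σ'_0 + Δσ = 50.524 + 27.894 = 78.418 kPa.
Normally consolidated clay, so the full stress increment lies on the virgin compression line:
S_c = C_c·H/(1+e₀)·log₁₀(σ'_f/σ'_0) = 0.16×5.5/(1+0.82)×log₁₀(78.418/50.524)
    = 0.48352 × 0.19092 = 0.09231 m

S_c ≈ 92.3 mm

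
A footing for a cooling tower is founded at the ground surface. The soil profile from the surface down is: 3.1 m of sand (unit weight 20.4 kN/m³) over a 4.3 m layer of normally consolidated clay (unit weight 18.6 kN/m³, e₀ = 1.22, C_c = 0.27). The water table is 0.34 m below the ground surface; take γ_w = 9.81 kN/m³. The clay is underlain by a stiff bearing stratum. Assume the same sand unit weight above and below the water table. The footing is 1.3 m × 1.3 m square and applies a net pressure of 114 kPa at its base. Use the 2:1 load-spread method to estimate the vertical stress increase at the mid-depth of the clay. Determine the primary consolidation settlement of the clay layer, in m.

Mid-depth of clay below the ground surface: z = 3.1 + 4.3/2 = 5.25 m.
Total vertical stress at mid-clay: σ_v = 20.4×3.1 + 18.6×2.15 = 103.23 kPa.
Pore pressure: u = 9.81×(5.25 − 0.34) = 48.167 kPa.
Initial effective stress: σ'_0 = σ_v − u = 103.23 − 48.167 = 55.063 kPa.
Stress increase at mid-clay by the 2:1 spreading method:
Δσ = qBL/((B+z)(L+z)) = 114×1.3×1.3/((1.3+5.25)(1.3+5.25)) = 4.4906 kPa
Final effective stress: σ'_f = σ'_0 + Δσ = 55.063 + 4.4906 = 59.554 kPa.
Normally consolidated clay, so the full stress increment lies on the virgin compression line:
S_c = C_c·H/(1+e₀)·log₁₀(σ'_f/σ'_0) = 0.27×4.3/(1+1.22)×log₁₀(59.554/55.063)
    = 0.52297 × 0.034051 = 0.01781 m

S_c ≈ 0.0178 m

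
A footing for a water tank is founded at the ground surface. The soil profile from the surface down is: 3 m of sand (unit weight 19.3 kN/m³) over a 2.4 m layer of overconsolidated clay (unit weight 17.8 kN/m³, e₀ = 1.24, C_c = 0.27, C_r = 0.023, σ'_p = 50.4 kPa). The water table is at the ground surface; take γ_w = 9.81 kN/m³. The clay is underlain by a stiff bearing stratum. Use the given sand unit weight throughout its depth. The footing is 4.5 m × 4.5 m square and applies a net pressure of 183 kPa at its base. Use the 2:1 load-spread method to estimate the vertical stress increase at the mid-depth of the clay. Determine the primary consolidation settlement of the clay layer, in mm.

Mid-depth of clay below the ground surface: z = 3 + 2.4/2 = 4.2 m.
Total vertical stress at mid-clay: σ_v = 19.3×3 + 17.8×1.2 = 79.26 kPa.
Pore pressure: u = 9.81×(4.2 − 0) = 41.202 kPa.
Initial effective stress: σ'_0 = σ_v − u = 79.26 − 41.202 = 38.058 kPa.
Stress increase at mid-clay by the 2:1 spreading method:
Δσ = qBL/((B+z)(L+z)) = 183×4.5×4.5/((4.5+4.2)(4.5+4.2)) = 48.96 kPa
Final effective stress: σ'_f = 38.058 + 48.96 = 87.018 kPa.
σ'_f = 87.018 > σ'_p = 50.4 kPa, so the stress path crosses the preconsolidation pressure — recompression up to σ'_p, then virgin compression beyond:
S_c = H/(1+e₀)·[C_r·log₁₀(σ'_p/σ'_0) + C_c·log₁₀(σ'_f/σ'_p)]
    = 2.4/2.24 × [0.023×log₁₀(50.4/38.058) + 0.27×log₁₀(87.018/50.4)]
    = 1.0714 × [0.0028056 + 0.064038] = 0.07162 m

S_c ≈ 71.6 mm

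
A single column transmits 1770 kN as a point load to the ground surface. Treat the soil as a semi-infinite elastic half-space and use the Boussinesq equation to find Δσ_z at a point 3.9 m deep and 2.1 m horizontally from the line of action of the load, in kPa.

Δσ_z ≈ 29.4 kPa

Boussinesq vertical stress below a point load on an elastic half-space:
Δσ_z = 3P/(2πz²) · [1 + (r/z)²]^(−5/2)
r/z = 2.1/3.9 = 0.53846; [1+(r/z)²]^(−5/2) = 0.52915.
Δσ_z = 3×1770/(2π×3.9²) × 0.52915 = 55.563 × 0.52915 = 29.4 kPa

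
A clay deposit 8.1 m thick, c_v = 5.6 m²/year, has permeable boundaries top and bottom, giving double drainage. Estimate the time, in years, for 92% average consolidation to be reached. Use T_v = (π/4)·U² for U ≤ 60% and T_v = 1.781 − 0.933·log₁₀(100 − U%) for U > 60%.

t ≈ 2.75 years

Drainage path length: H_d = H/2 = 4.05 m (double drainage).
U > 60%: T_v = 1.781 − 0.933·log₁₀(100 − 92) = 0.93842.
t = T_v·H_d²/c_v = 0.93842×4.05²/5.6 = 2.749 years.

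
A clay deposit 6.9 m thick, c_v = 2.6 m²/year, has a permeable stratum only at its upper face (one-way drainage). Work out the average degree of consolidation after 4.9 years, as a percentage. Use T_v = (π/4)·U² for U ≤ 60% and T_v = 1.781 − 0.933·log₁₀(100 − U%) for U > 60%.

Drainage path length: H_d = H = 6.9 m (single drainage).
T_v = c_v·t/H_d² = 2.6×4.9/6.9² = 0.26759.
T_v = 0.26759 corresponds to the U ≤ 60% branch:
U = √(4T_v/π) = 0.5837

U ≈ 58.4 %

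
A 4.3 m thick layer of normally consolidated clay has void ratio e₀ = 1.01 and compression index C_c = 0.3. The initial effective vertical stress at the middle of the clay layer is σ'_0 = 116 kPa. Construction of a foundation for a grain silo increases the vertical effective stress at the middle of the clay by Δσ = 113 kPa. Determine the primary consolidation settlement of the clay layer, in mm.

Final effective stress: σ'_f = σ'_0 + Δσ = 116 + 113 = 229 kPa.
Normally consolidated clay, so the full stress increment lies on the virgin compression line:
S_c = C_c·H/(1+e₀)·log₁₀(σ'_f/σ'_0) = 0.3×4.3/(1+1.01)×log₁₀(229/116)
    = 0.64179 × 0.29538 = 0.1896 m

S_c ≈ 190 mm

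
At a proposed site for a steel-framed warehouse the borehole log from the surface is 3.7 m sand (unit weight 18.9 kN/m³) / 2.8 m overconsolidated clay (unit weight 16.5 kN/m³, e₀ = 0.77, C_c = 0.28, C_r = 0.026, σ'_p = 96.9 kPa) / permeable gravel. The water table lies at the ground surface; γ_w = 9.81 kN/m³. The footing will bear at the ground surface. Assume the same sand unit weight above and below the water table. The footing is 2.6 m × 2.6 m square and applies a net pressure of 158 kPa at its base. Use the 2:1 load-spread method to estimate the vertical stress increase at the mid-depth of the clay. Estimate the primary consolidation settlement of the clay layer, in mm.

S_c ≈ 6.25 mm

Mid-depth of clay below the ground surface: z = 3.7 + 2.8/2 = 5.1 m.
Total vertical stress at mid-clay: σ_v = 18.9×3.7 + 16.5×1.4 = 93.03 kPa.
Pore pressure: u = 9.81×(5.1 − 0) = 50.031 kPa.
Initial effective stress: σ'_0 = σ_v − u = 93.03 − 50.031 = 42.999 kPa.
Stress increase at mid-clay by the 2:1 spreading method:
Δσ = qBL/((B+z)(L+z)) = 158×2.6×2.6/((2.6+5.1)(2.6+5.1)) = 18.015 kPa
Final effective stress: σ'_f = 42.999 + 18.015 = 61.014 kPa.
σ'_f = 61.014 ≤ σ'_p = 96.9 kPa, so the clay remains overconsolidated and only the recompression index applies:
S_c = C_r·H/(1+e₀)·log₁₀(σ'_f/σ'_0) = 0.026×2.8/1.77×log₁₀(61.014/42.999)
    = 0.041129 × 0.15197 = 0.00625 m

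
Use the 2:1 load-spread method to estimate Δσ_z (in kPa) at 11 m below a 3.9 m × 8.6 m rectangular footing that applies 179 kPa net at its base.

Δσ_z ≈ 20.6 kPa

By the 2:1 method the load spreads at 1 horizontal : 2 vertical, so at depth z the loaded area has grown by z in each plan dimension:
Δσ = qBL/((B+z)(L+z)) = 179×3.9×8.6/((3.9+11)(8.6+11)) = 20.558 kPa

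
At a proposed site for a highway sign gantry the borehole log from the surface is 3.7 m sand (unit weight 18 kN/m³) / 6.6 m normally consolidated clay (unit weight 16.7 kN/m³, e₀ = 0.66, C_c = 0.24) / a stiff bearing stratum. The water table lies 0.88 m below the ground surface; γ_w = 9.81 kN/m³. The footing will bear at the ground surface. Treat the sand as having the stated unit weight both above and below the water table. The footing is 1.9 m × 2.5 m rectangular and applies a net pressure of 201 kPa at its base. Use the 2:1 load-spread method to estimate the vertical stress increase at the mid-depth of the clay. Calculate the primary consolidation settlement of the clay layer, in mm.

S_c ≈ 69.7 mm

Mid-depth of clay below the ground surface: z = 3.7 + 6.6/2 = 7 m.
Total vertical stress at mid-clay: σ_v = 18×3.7 + 16.7×3.3 = 121.71 kPa.
Pore pressure: u = 9.81×(7 − 0.88) = 60.037 kPa.
Initial effective stress: σ'_0 = σ_v − u = 121.71 − 60.037 = 61.673 kPa.
Stress increase at mid-clay by the 2:1 spreading method:
Δσ = qBL/((B+z)(L+z)) = 201×1.9×2.5/((1.9+7)(2.5+7)) = 11.292 kPa
Final effective stress: σ'_f = σ'_0 + Δσ = 61.673 + 11.292 = 72.965 kPa.
Normally consolidated clay, so the full stress increment lies on the virgin compression line:
S_c = C_c·H/(1+e₀)·log₁₀(σ'_f/σ'_0) = 0.24×6.6/(1+0.66)×log₁₀(72.965/61.673)
    = 0.95422 × 0.07302 = 0.06968 m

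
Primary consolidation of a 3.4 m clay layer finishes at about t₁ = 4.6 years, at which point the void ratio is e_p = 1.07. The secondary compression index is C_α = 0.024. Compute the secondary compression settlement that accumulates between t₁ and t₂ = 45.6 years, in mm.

Secondary compression: S_s = C_α·H/(1+e_p)·log₁₀(t₂/t₁)
S_s = 0.024×3.4/(1+1.07)×log₁₀(45.6/4.6)
    = 0.03942 × 0.9962 = 0.03927 m

S_s ≈ 39.3 mm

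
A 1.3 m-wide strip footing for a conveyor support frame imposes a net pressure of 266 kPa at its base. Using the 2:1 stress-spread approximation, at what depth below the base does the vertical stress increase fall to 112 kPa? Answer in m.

z ≈ 1.79 m

2:1 spreading — at depth z the loaded area has grown by z in each plan dimension:
qB/(B+z) = Δσ_z ⇒ z = qB/Δσ_z − B = 266×1.3/112 − 1.3 = 1.787 m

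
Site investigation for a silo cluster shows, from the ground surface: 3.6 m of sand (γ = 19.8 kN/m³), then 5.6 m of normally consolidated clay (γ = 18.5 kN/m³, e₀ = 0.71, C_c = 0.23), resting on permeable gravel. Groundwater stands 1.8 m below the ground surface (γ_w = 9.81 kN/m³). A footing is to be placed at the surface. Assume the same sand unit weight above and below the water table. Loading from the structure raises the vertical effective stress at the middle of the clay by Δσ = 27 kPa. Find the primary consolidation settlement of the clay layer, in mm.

S_c ≈ 97.3 mm

Mid-depth of clay below the ground surface: z = 3.6 + 5.6/2 = 6.4 m.
Total vertical stress at mid-clay: σ_v = 19.8×3.6 + 18.5×2.8 = 123.08 kPa.
Pore pressure: u = 9.81×(6.4 − 1.8) = 45.126 kPa.
Initial effective stress: σ'_0 = σ_v − u = 123.08 − 45.126 = 77.954 kPa.
Final effective stress: σ'_f = σ'_0 + Δσ = 77.954 + 27 = 104.95 kPa.
Normally consolidated clay, so the full stress increment lies on the virgin compression line:
S_c = C_c·H/(1+e₀)·log₁₀(σ'_f/σ'_0) = 0.23×5.6/(1+0.71)×log₁₀(104.95/77.954)
    = 0.75322 × 0.12914 = 0.09727 m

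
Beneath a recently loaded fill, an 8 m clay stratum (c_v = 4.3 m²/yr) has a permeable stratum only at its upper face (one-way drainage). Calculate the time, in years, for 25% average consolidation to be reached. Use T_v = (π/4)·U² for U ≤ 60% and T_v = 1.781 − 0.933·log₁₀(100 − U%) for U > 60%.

t ≈ 0.731 years

Drainage path length: H_d = H = 8 m (single drainage).
U ≤ 60%: T_v = (π/4)·U² = (π/4)×0.25² = 0.049087.
t = T_v·H_d²/c_v = 0.049087×8²/4.3 = 0.7306 years.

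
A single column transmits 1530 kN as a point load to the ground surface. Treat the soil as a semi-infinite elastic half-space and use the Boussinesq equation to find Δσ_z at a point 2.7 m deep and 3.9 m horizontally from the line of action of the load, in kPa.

Boussinesq vertical stress below a point load on an elastic half-space:
Δσ_z = 3P/(2πz²) · [1 + (r/z)²]^(−5/2)
r/z = 3.9/2.7 = 1.4444; [1+(r/z)²]^(−5/2) = 0.059753.
Δσ_z = 3×1530/(2π×2.7²) × 0.059753 = 100.21 × 0.059753 = 5.988 kPa

Δσ_z ≈ 5.99 kPa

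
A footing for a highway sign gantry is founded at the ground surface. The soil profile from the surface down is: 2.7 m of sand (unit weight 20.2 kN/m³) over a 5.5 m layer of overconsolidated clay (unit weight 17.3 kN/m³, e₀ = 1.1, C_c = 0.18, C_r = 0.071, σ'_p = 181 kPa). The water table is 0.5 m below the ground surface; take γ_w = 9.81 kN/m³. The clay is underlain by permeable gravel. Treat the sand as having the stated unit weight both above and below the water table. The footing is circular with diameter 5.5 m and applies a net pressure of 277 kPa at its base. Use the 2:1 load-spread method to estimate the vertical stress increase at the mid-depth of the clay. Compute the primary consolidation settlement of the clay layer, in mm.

Mid-depth of clay below the ground surface: z = 2.7 + 5.5/2 = 5.45 m.
Total vertical stress at mid-clay: σ_v = 20.2×2.7 + 17.3×2.75 = 102.12 kPa.
Pore pressure: u = 9.81×(5.45 − 0.5) = 48.56 kPa.
Initial effective stress: σ'_0 = σ_v − u = 102.12 − 48.56 = 53.56 kPa.
Stress increase at mid-clay by the 2:1 spreading method:
Δσ ≈ qD²/(D+z)² = 277×5.5²/(5.5+5.45)² = 69.884 kPa
Final effective stress: σ'_f = 53.56 + 69.884 = 123.44 kPa.
σ'_f = 123.44 ≤ σ'_p = 181 kPa, so the clay remains overconsolidated and only the recompression index applies:
S_c = C_r·H/(1+e₀)·log₁₀(σ'_f/σ'_0) = 0.071×5.5/2.1×log₁₀(123.44/53.56)
    = 0.18595 × 0.36262 = 0.06743 m

S_c ≈ 67.4 mm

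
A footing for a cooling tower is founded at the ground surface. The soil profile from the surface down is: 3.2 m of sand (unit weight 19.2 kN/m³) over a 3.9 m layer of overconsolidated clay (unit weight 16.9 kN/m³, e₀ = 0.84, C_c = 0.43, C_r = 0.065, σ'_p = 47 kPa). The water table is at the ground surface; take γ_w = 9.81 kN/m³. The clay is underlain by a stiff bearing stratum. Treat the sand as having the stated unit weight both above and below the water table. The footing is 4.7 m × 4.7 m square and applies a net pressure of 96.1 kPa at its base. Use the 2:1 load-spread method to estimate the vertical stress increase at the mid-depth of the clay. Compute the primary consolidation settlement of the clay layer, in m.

S_c ≈ 0.137 m

Mid-depth of clay below the ground surface: z = 3.2 + 3.9/2 = 5.15 m.
Total vertical stress at mid-clay: σ_v = 19.2×3.2 + 16.9×1.95 = 94.395 kPa.
Pore pressure: u = 9.81×(5.15 − 0) = 50.522 kPa.
Initial effective stress: σ'_0 = σ_v − u = 94.395 − 50.522 = 43.873 kPa.
Stress increase at mid-clay by the 2:1 spreading method:
Δσ = qBL/((B+z)(L+z)) = 96.1×4.7×4.7/((4.7+5.15)(4.7+5.15)) = 21.88 kPa
Final effective stress: σ'_f = 43.873 + 21.88 = 65.753 kPa.
σ'_f = 65.753 > σ'_p = 47 kPa, so the stress path crosses the preconsolidation pressure — recompression up to σ'_p, then virgin compression beyond:
S_c = H/(1+e₀)·[C_r·log₁₀(σ'_p/σ'_0) + C_c·log₁₀(σ'_f/σ'_p)]
    = 3.9/1.84 × [0.065×log₁₀(47/43.873) + 0.43×log₁₀(65.753/47)]
    = 2.1196 × [0.0019435 + 0.062702] = 0.137 m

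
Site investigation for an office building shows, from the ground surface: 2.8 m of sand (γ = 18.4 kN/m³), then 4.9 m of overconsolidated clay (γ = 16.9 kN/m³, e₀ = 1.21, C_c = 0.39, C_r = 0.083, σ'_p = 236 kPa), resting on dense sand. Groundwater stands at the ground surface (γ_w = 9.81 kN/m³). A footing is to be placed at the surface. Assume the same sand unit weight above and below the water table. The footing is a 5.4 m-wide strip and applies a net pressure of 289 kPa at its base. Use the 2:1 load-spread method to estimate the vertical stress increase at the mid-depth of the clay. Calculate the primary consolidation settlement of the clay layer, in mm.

Mid-depth of clay below the ground surface: z = 2.8 + 4.9/2 = 5.25 m.
Total vertical stress at mid-clay: σ_v = 18.4×2.8 + 16.9×2.45 = 92.925 kPa.
Pore pressure: u = 9.81×(5.25 − 0) = 51.503 kPa.
Initial effective stress: σ'_0 = σ_v − u = 92.925 − 51.503 = 41.422 kPa.
Stress increase at mid-clay by the 2:1 spreading method:
Δσ = qB/(B+z) = 289×5.4/(5.4+5.25) = 146.54 kPa
Final effective stress: σ'_f = 41.422 + 146.54 = 187.96 kPa.
σ'_f = 187.96 ≤ σ'_p = 236 kPa, so the clay remains overconsolidated and only the recompression index applies:
S_c = C_r·H/(1+e₀)·log₁₀(σ'_f/σ'_0) = 0.083×4.9/2.21×log₁₀(187.96/41.422)
    = 0.18403 × 0.65683 = 0.1209 m

S_c ≈ 121 mm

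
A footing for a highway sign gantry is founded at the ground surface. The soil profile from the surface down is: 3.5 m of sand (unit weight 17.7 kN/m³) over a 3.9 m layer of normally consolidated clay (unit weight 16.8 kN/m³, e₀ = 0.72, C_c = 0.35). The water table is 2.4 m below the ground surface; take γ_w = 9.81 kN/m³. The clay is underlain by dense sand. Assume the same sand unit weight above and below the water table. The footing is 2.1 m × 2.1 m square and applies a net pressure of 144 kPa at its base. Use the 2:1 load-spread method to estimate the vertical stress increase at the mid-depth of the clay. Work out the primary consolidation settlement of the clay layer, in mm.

S_c ≈ 54.7 mm

Mid-depth of clay below the ground surface: z = 3.5 + 3.9/2 = 5.45 m.
Total vertical stress at mid-clay: σ_v = 17.7×3.5 + 16.8×1.95 = 94.71 kPa.
Pore pressure: u = 9.81×(5.45 − 2.4) = 29.921 kPa.
Initial effective stress: σ'_0 = σ_v − u = 94.71 − 29.921 = 64.789 kPa.
Stress increase at mid-clay by the 2:1 spreading method:
Δσ = qBL/((B+z)(L+z)) = 144×2.1×2.1/((2.1+5.45)(2.1+5.45)) = 11.141 kPa
Final effective stress: σ'_f = σ'_0 + Δσ = 64.789 + 11.141 = 75.93 kPa.
Normally consolidated clay, so the full stress increment lies on the virgin compression line:
S_c = C_c·H/(1+e₀)·log₁₀(σ'_f/σ'_0) = 0.35×3.9/(1+0.72)×log₁₀(75.93/64.789)
    = 0.7936 × 0.068912 = 0.05469 m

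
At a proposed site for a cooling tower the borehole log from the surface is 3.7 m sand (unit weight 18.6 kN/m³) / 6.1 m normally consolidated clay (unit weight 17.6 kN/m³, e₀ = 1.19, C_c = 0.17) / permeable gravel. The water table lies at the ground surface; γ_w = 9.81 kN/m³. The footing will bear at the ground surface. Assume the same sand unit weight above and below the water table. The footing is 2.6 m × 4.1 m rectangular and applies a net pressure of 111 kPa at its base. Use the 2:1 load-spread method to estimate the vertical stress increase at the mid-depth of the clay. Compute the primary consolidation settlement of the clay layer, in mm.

S_c ≈ 38.7 mm

Mid-depth of clay below the ground surface: z = 3.7 + 6.1/2 = 6.75 m.
Total vertical stress at mid-clay: σ_v = 18.6×3.7 + 17.6×3.05 = 122.5 kPa.
Pore pressure: u = 9.81×(6.75 − 0) = 66.218 kPa.
Initial effective stress: σ'_0 = σ_v − u = 122.5 − 66.218 = 56.282 kPa.
Stress increase at mid-clay by the 2:1 spreading method:
Δσ = qBL/((B+z)(L+z)) = 111×2.6×4.1/((2.6+6.75)(4.1+6.75)) = 11.664 kPa
Final effective stress: σ'_f = σ'_0 + Δσ = 56.282 + 11.664 = 67.946 kPa.
Normally consolidated clay, so the full stress increment lies on the virgin compression line:
S_c = C_c·H/(1+e₀)·log₁₀(σ'_f/σ'_0) = 0.17×6.1/(1+1.19)×log₁₀(67.946/56.282)
    = 0.47352 × 0.081794 = 0.03873 m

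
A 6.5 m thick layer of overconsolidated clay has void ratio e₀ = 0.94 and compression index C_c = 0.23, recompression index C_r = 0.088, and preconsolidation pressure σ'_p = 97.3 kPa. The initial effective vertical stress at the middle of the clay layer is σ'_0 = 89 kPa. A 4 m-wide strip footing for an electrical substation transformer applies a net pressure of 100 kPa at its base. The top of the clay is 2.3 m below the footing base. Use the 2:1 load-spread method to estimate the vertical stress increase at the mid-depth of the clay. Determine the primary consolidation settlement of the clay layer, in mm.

S_c ≈ 111 mm

Mid-depth of clay below the footing base: z = 2.3 + 6.5/2 = 5.55 m.
Stress increase at mid-clay by the 2:1 spreading method:
Δσ = qB/(B+z) = 100×4/(4+5.55) = 41.885 kPa
Final effective stress: σ'_f = 89 + 41.885 = 130.88 kPa.
σ'_f = 130.88 > σ'_p = 97.3 kPa, so the stress path crosses the preconsolidation pressure — recompression up to σ'_p, then virgin compression beyond:
S_c = H/(1+e₀)·[C_r·log₁₀(σ'_p/σ'_0) + C_c·log₁₀(σ'_f/σ'_p)]
    = 6.5/1.94 × [0.088×log₁₀(97.3/89) + 0.23×log₁₀(130.88/97.3)]
    = 3.3505 × [0.0034076 + 0.029615] = 0.1106 m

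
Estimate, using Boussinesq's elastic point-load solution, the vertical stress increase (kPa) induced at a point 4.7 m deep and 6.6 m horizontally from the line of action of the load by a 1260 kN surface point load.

Boussinesq vertical stress below a point load on an elastic half-space:
Δσ_z = 3P/(2πz²) · [1 + (r/z)²]^(−5/2)
r/z = 6.6/4.7 = 1.4043; [1+(r/z)²]^(−5/2) = 0.065675.
Δσ_z = 3×1260/(2π×4.7²) × 0.065675 = 27.234 × 0.065675 = 1.789 kPa

Δσ_z ≈ 1.79 kPa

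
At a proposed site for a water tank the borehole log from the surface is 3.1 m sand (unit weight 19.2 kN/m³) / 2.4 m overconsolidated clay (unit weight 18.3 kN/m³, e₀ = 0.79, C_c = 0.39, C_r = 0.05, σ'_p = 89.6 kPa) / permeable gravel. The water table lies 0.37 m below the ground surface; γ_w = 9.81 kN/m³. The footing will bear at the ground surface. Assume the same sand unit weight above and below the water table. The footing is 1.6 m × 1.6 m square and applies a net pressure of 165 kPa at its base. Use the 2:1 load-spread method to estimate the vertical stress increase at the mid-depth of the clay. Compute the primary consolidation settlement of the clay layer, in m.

Mid-depth of clay below the ground surface: z = 3.1 + 2.4/2 = 4.3 m.
Total vertical stress at mid-clay: σ_v = 19.2×3.1 + 18.3×1.2 = 81.48 kPa.
Pore pressure: u = 9.81×(4.3 − 0.37) = 38.553 kPa.
Initial effective stress: σ'_0 = σ_v − u = 81.48 − 38.553 = 42.927 kPa.
Stress increase at mid-clay by the 2:1 spreading method:
Δσ = qBL/((B+z)(L+z)) = 165×1.6×1.6/((1.6+4.3)(1.6+4.3)) = 12.134 kPa
Final effective stress: σ'_f = 42.927 + 12.134 = 55.061 kPa.
σ'_f = 55.061 ≤ σ'_p = 89.6 kPa, so the clay remains overconsolidated and only the recompression index applies:
S_c = C_r·H/(1+e₀)·log₁₀(σ'_f/σ'_0) = 0.05×2.4/1.79×log₁₀(55.061/42.927)
    = 0.06704 × 0.10811 = 0.007248 m

S_c ≈ 0.00725 m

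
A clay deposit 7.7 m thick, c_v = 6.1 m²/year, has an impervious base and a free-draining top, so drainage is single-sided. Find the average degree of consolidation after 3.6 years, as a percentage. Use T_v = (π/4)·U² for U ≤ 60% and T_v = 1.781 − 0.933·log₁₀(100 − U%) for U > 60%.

U ≈ 67.5 %

Drainage path length: H_d = H = 7.7 m (single drainage).
T_v = c_v·t/H_d² = 6.1×3.6/7.7² = 0.37038.
T_v = 0.37038 corresponds to the U > 60% branch:
U = 1 − 10^((1.781 − T_v)/0.933)/100 = 0.675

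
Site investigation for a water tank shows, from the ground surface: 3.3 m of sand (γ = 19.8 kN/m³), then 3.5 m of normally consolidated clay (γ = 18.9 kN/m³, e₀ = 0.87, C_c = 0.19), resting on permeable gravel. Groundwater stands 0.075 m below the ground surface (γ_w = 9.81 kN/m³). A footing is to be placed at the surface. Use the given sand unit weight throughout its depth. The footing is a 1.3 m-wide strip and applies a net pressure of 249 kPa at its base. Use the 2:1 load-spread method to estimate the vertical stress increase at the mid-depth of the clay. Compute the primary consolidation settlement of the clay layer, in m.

Mid-depth of clay below the ground surface: z = 3.3 + 3.5/2 = 5.05 m.
Total vertical stress at mid-clay: σ_v = 19.8×3.3 + 18.9×1.75 = 98.415 kPa.
Pore pressure: u = 9.81×(5.05 − 0.075) = 48.805 kPa.
Initial effective stress: σ'_0 = σ_v − u = 98.415 − 48.805 = 49.61 kPa.
Stress increase at mid-clay by the 2:1 spreading method:
Δσ = qB/(B+z) = 249×1.3/(1.3+5.05) = 50.976 kPa
Final effective stress: σ'_f = σ'_0 + Δσ = 49.61 + 50.976 = 100.59 kPa.
Normally consolidated clay, so the full stress increment lies on the virgin compression line:
S_c = C_c·H/(1+e₀)·log₁₀(σ'_f/σ'_0) = 0.19×3.5/(1+0.87)×log₁₀(100.59/49.61)
    = 0.35561 × 0.30699 = 0.1092 m

S_c ≈ 0.109 m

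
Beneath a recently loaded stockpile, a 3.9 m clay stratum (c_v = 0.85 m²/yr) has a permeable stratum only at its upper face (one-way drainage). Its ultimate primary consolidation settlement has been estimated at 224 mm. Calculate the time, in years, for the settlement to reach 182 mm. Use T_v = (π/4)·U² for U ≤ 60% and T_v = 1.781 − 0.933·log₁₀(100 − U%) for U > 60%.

t ≈ 10.6 years

Drainage path length: H_d = H = 3.9 m (single drainage).
U = S(t)/S_ult = 182/224 = 0.8125.
U > 60%: T_v = 1.781 − 0.933·log₁₀(100 − 81.25) = 0.59329.
t = T_v·H_d²/c_v = 0.59329×3.9²/0.85 = 10.62 years.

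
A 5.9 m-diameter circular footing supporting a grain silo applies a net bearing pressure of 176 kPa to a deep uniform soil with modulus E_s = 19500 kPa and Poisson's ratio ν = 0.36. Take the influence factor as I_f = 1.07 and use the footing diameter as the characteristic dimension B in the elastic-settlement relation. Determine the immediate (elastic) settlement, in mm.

S_e ≈ 49.6 mm

Immediate (elastic) settlement: S_e = q·B·(1−ν²)/E_s · I_f.
S_e = 176 × 5.9 × (1 − 0.36²) / 19500 × 1.07
    = 176 × 5.9 × 0.8704 / 19500 × 1.07
    = 0.04959 m = 49.59 mm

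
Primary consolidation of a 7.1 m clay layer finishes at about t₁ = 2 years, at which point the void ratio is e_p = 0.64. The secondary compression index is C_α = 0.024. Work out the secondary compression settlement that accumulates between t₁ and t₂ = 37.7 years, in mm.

S_s ≈ 133 mm

Secondary compression: S_s = C_α·H/(1+e_p)·log₁₀(t₂/t₁)
S_s = 0.024×7.1/(1+0.64)×log₁₀(37.7/2)
    = 0.1039 × 1.275 = 0.1325 m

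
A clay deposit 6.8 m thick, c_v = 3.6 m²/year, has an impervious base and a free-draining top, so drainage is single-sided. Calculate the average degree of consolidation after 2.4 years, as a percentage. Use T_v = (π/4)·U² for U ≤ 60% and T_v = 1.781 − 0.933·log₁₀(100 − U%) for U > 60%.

Drainage path length: H_d = H = 6.8 m (single drainage).
T_v = c_v·t/H_d² = 3.6×2.4/6.8² = 0.18685.
T_v = 0.18685 corresponds to the U ≤ 60% branch:
U = √(4T_v/π) = 0.4878

U ≈ 48.8 %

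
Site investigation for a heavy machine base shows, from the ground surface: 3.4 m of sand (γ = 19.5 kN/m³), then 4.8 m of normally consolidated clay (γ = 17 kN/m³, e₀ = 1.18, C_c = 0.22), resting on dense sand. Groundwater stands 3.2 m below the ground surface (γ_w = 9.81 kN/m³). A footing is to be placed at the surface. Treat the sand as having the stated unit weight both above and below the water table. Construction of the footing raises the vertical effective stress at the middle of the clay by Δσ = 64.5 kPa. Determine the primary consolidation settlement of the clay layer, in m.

S_c ≈ 0.123 m

Mid-depth of clay below the ground surface: z = 3.4 + 4.8/2 = 5.8 m.
Total vertical stress at mid-clay: σ_v = 19.5×3.4 + 17×2.4 = 107.1 kPa.
Pore pressure: u = 9.81×(5.8 − 3.2) = 25.506 kPa.
Initial effective stress: σ'_0 = σ_v − u = 107.1 − 25.506 = 81.594 kPa.
Final effective stress: σ'_f = σ'_0 + Δσ = 81.594 + 64.5 = 146.09 kPa.
Normally consolidated clay, so the full stress increment lies on the virgin compression line:
S_c = C_c·H/(1+e₀)·log₁₀(σ'_f/σ'_0) = 0.22×4.8/(1+1.18)×log₁₀(146.09/81.594)
    = 0.4844 × 0.25296 = 0.1225 m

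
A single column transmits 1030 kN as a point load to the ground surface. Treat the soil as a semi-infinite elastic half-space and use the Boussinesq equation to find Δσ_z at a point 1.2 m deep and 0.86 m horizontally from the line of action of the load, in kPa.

Δσ_z ≈ 121 kPa

Boussinesq vertical stress below a point load on an elastic half-space:
Δσ_z = 3P/(2πz²) · [1 + (r/z)²]^(−5/2)
r/z = 0.86/1.2 = 0.71667; [1+(r/z)²]^(−5/2) = 0.35478.
Δσ_z = 3×1030/(2π×1.2²) × 0.35478 = 341.52 × 0.35478 = 121.2 kPa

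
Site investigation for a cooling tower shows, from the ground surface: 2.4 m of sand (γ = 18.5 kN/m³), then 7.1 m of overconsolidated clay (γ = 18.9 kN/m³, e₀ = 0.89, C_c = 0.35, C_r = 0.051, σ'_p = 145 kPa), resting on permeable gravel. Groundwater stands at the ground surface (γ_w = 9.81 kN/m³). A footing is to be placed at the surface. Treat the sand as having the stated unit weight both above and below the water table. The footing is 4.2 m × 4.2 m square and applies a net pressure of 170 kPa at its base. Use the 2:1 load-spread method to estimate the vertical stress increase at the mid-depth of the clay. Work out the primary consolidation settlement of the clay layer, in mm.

Mid-depth of clay below the ground surface: z = 2.4 + 7.1/2 = 5.95 m.
Total vertical stress at mid-clay: σ_v = 18.5×2.4 + 18.9×3.55 = 111.49 kPa.
Pore pressure: u = 9.81×(5.95 − 0) = 58.37 kPa.
Initial effective stress: σ'_0 = σ_v − u = 111.49 − 58.37 = 53.12 kPa.
Stress increase at mid-clay by the 2:1 spreading method:
Δσ = qBL/((B+z)(L+z)) = 170×4.2×4.2/((4.2+5.95)(4.2+5.95)) = 29.108 kPa
Final effective stress: σ'_f = 53.12 + 29.108 = 82.228 kPa.
σ'_f = 82.228 ≤ σ'_p = 145 kPa, so the clay remains overconsolidated and only the recompression index applies:
S_c = C_r·H/(1+e₀)·log₁₀(σ'_f/σ'_0) = 0.051×7.1/1.89×log₁₀(82.228/53.12)
    = 0.19159 × 0.18976 = 0.03636 m

S_c ≈ 36.4 mm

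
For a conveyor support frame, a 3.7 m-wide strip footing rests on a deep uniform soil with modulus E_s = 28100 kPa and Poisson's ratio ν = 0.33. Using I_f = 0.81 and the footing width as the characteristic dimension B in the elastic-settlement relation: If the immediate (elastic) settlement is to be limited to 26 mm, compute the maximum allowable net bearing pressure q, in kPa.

q ≈ 274 kPa

S_e = q·B·(1−ν²)/E_s · I_f  ⇒  q = S_e·E_s / (B·(1−ν²)·I_f).
q = 0.026 × 28100 / (3.7 × 0.8911 × 0.81) = 273.6 kPa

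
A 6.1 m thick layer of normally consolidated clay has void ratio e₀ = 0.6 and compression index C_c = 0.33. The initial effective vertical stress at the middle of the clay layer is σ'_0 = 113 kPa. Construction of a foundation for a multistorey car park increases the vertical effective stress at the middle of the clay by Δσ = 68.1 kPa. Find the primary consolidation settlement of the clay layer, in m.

Final effective stress: σ'_f = σ'_0 + Δσ = 113 + 68.1 = 181.1 kPa.
Normally consolidated clay, so the full stress increment lies on the virgin compression line:
S_c = C_c·H/(1+e₀)·log₁₀(σ'_f/σ'_0) = 0.33×6.1/(1+0.6)×log₁₀(181.1/113)
    = 1.2581 × 0.20484 = 0.2577 m

S_c ≈ 0.258 m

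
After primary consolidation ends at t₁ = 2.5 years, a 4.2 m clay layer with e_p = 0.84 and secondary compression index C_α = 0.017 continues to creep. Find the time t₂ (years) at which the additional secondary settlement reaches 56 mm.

t₂ ≈ 69.4 years

S_s = C_α·H/(1+e_p)·log₁₀(t₂/t₁) ⇒ log₁₀(t₂/t₁) = S_s·(1+e_p)/(C_α·H).
log₁₀(t₂/t₁) = 0.056 × (1+0.84) / (0.017×4.2) = 1.443
t₂ = t₁ × 10^1.443 = 2.5 × 27.74 = 69.35 years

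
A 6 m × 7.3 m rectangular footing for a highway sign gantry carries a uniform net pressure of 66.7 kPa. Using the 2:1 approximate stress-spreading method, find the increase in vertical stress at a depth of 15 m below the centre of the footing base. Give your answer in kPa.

By the 2:1 method the load spreads at 1 horizontal : 2 vertical, so at depth z the loaded area has grown by z in each plan dimension:
Δσ = qBL/((B+z)(L+z)) = 66.7×6×7.3/((6+15)(7.3+15)) = 6.2384 kPa

Δσ_z ≈ 6.24 kPa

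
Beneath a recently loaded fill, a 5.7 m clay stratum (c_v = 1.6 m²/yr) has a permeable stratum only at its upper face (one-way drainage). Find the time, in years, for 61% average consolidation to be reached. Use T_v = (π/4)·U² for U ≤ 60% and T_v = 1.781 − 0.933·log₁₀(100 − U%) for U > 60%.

t ≈ 6.02 years

Drainage path length: H_d = H = 5.7 m (single drainage).
U > 60%: T_v = 1.781 − 0.933·log₁₀(100 − 61) = 0.29654.
t = T_v·H_d²/c_v = 0.29654×5.7²/1.6 = 6.022 years.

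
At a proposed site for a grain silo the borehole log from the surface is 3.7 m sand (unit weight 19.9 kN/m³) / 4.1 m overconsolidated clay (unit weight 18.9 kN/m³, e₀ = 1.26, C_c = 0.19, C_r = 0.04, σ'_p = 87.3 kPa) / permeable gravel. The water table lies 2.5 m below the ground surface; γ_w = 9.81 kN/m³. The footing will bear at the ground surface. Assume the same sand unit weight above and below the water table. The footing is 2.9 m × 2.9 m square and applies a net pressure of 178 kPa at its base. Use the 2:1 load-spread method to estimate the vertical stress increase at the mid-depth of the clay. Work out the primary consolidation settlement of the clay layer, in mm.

Mid-depth of clay below the ground surface: z = 3.7 + 4.1/2 = 5.75 m.
Total vertical stress at mid-clay: σ_v = 19.9×3.7 + 18.9×2.05 = 112.37 kPa.
Pore pressure: u = 9.81×(5.75 − 2.5) = 31.883 kPa.
Initial effective stress: σ'_0 = σ_v − u = 112.37 − 31.883 = 80.487 kPa.
Stress increase at mid-clay by the 2:1 spreading method:
Δσ = qBL/((B+z)(L+z)) = 178×2.9×2.9/((2.9+5.75)(2.9+5.75)) = 20.007 kPa
Final effective stress: σ'_f = 80.487 + 20.007 = 100.49 kPa.
σ'_f = 100.49 > σ'_p = 87.3 kPa, so the stress path crosses the preconsolidation pressure — recompression up to σ'_p, then virgin compression beyond:
S_c = H/(1+e₀)·[C_r·log₁₀(σ'_p/σ'_0) + C_c·log₁₀(σ'_f/σ'_p)]
    = 4.1/2.26 × [0.04×log₁₀(87.3/80.487) + 0.19×log₁₀(100.49/87.3)]
    = 1.8142 × [0.0014115 + 0.011611] = 0.02363 m

S_c ≈ 23.6 mm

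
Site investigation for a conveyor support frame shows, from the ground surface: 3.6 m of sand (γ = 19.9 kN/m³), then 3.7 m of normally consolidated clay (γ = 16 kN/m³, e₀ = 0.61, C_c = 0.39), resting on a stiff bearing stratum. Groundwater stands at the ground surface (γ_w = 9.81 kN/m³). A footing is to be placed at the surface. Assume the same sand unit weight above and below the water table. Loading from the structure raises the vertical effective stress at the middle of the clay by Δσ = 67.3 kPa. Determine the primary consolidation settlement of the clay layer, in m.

S_c ≈ 0.342 m

Mid-depth of clay below the ground surface: z = 3.6 + 3.7/2 = 5.45 m.
Total vertical stress at mid-clay: σ_v = 19.9×3.6 + 16×1.85 = 101.24 kPa.
Pore pressure: u = 9.81×(5.45 − 0) = 53.465 kPa.
Initial effective stress: σ'_0 = σ_v − u = 101.24 − 53.465 = 47.775 kPa.
Final effective stress: σ'_f = σ'_0 + Δσ = 47.775 + 67.3 = 115.07 kPa.
Normally consolidated clay, so the full stress increment lies on the virgin compression line:
S_c = C_c·H/(1+e₀)·log₁₀(σ'_f/σ'_0) = 0.39×3.7/(1+0.61)×log₁₀(115.07/47.775)
    = 0.89627 × 0.38176 = 0.3422 m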